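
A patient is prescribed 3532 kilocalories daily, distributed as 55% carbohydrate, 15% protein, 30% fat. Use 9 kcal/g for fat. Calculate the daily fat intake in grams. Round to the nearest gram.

118 g/day

Fat energy = 30% × 3532 = 1059.6 kcal.
At 9 kcal/g: 1059.6 ÷ 9 = 117.7333 g.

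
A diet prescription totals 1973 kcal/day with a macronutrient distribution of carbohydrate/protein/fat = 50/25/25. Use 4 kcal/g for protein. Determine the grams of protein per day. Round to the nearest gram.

Protein energy = 25% × 1973 = 493.25 kcal.
At 4 kcal/g: 493.25 ÷ 4 = 123.3125 g.

123 g/day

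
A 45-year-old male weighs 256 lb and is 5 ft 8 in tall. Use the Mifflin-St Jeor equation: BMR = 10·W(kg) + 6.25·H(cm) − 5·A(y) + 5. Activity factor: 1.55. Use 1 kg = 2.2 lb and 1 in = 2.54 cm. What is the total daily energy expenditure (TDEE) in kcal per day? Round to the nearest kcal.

3136 kcal per day

Convert to metric: weight = 256 ÷ 2.2 = 116.3636 kg; height = (5×12 + 8) × 2.54 = 68 × 2.54 = 172.72 cm.
Mifflin-St Jeor (male): BMR = 10(116.3636) + 6.25(172.72) − 5(45) + 5 = 1163.6364 + 1079.5 − 225 + 5 = 2023.1364 kcal/day.
TEE = BMR × activity factor = 2023.1364 × 1.55 = 3135.8614 kcal/day.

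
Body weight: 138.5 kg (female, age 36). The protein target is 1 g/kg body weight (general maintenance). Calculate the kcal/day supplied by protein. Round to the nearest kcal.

Protein = 1 g/kg × 138.5 kg = 138.5 g/day.
Protein energy = 138.5 g × 4 kcal/g = 554 kcal/day.

554 kcal/day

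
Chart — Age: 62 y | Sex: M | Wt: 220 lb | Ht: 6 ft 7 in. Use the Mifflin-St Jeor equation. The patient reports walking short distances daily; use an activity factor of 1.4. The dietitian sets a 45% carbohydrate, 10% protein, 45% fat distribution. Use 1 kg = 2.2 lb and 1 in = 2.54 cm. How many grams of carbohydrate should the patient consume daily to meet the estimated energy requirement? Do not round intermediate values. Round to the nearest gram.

Convert to metric: weight = 220 ÷ 2.2 = 100 kg; height = (6×12 + 7) × 2.54 = 79 × 2.54 = 200.66 cm.
Mifflin-St Jeor (male): BMR = 10(100) + 6.25(200.66) − 5(62) + 5 = 1000 + 1254.125 − 310 + 5 = 1949.125 kcal/day.
TEE = 1949.125 × 1.4 = 2728.775 kcal/day.
Carbohydrate energy = 45% × 2728.775 = 1227.9488 kcal.
Carbohydrate = 1227.9488 ÷ 4 kcal/g = 306.9872 g.

307 g/day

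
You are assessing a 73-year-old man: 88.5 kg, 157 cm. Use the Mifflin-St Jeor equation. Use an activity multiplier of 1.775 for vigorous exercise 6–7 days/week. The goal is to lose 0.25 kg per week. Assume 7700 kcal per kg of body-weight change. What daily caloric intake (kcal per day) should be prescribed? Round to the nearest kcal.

2399 kcal per day

Mifflin-St Jeor (male): BMR = 10(88.5) + 6.25(157) − 5(73) + 5 = 885 + 981.25 − 365 + 5 = 1506.25 kcal/day.
TEE = 1506.25 × 1.775 = 2673.5938 kcal/day.
Required daily deficit = 0.25 × 7700 ÷ 7 = 275 kcal/day.
Target intake = 2673.5938 − 275 = 2398.5938 kcal/day.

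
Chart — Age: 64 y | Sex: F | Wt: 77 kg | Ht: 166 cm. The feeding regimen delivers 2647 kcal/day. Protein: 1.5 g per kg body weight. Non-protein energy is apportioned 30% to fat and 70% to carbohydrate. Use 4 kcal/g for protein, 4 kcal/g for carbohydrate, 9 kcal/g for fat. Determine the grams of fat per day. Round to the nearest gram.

Protein = 1.5 × 77 = 115.5 g → 115.5 × 4 = 462 kcal.
Non-protein calories = 2647 − 462 = 2185 kcal.
Fat: 30% × 2185 = 655.5 kcal; carbohydrate: 1529.5 kcal.
Fat: 655.5 kcal ÷ 9 kcal/g = 72.8333 g.

73 g/day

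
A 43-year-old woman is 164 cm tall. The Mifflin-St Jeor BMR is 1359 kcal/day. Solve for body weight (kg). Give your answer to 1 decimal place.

1359 = 10·W + 6.25(164) − 5(43) − 161
10·W = 1359 − 649 = 710, so W = 71 kg.

71.0 kg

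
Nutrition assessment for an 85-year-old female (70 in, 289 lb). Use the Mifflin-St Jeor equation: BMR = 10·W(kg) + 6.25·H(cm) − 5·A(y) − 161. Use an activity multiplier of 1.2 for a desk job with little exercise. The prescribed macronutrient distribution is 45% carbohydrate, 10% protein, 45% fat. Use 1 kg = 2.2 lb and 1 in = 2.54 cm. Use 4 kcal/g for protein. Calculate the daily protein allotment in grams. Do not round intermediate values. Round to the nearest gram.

55 g/day

Convert to metric: weight = 289 ÷ 2.2 = 131.3636 kg; height = 70 × 2.54 = 177.8 cm.
Mifflin-St Jeor (female): BMR = 10(131.3636) + 6.25(177.8) − 5(85) − 161 = 1313.6364 + 1111.25 − 425 − 161 = 1838.8864 kcal/day.
TEE = 1838.8864 × 1.2 = 2206.6636 kcal/day.
Protein energy = 10% × 2206.6636 = 220.6664 kcal.
Protein = 220.6664 ÷ 4 kcal/g = 55.1666 g.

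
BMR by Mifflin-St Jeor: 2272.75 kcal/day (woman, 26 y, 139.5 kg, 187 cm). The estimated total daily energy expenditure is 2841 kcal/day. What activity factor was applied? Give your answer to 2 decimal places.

1.25

Activity factor = TEE ÷ BMR = 2841 ÷ 2272.75 = 1.25.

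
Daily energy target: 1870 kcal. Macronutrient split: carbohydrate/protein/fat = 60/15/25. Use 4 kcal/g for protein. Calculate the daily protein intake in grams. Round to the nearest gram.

Protein energy = 15% × 1870 = 280.5 kcal.
At 4 kcal/g: 280.5 ÷ 4 = 70.125 g.

70 g/day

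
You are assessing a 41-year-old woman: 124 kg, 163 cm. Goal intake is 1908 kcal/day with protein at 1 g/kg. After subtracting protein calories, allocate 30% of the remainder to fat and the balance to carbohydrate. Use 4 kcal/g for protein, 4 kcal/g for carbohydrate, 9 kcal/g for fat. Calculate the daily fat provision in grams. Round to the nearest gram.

Protein = 1 × 124 = 124 g → 124 × 4 = 496 kcal.
Non-protein calories = 1908 − 496 = 1412 kcal.
Fat: 30% × 1412 = 423.6 kcal; carbohydrate: 988.4 kcal.
Fat: 423.6 kcal ÷ 9 kcal/g = 47.0667 g.

47 g/day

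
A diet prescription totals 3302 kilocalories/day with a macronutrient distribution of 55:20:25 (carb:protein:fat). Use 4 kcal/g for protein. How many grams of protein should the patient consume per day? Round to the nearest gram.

165 g/day

Protein energy = 20% × 3302 = 660.4 kcal.
At 4 kcal/g: 660.4 ÷ 4 = 165.1 g.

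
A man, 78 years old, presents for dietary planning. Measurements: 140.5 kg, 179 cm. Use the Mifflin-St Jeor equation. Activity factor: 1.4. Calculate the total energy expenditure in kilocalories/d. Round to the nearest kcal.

Mifflin-St Jeor (male): BMR = 10(140.5) + 6.25(179) − 5(78) + 5 = 1405 + 1118.75 − 390 + 5 = 2138.75 kcal/day.
TEE = BMR × activity factor = 2138.75 × 1.4 = 2994.25 kcal/day.

2994 kilocalories/d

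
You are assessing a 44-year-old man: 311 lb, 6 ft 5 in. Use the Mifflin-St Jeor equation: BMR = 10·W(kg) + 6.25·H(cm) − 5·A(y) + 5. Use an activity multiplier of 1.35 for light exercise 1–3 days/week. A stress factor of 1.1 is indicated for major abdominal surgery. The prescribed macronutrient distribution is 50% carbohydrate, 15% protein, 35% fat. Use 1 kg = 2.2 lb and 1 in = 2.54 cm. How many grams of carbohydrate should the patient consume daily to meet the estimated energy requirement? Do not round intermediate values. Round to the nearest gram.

Convert to metric: weight = 311 ÷ 2.2 = 141.3636 kg; height = (6×12 + 5) × 2.54 = 77 × 2.54 = 195.58 cm.
Mifflin-St Jeor (male): BMR = 10(141.3636) + 6.25(195.58) − 5(44) + 5 = 1413.6364 + 1222.375 − 220 + 5 = 2421.0114 kcal/day.
TEE = 2421.0114 × 1.35 = 3268.3653 kcal/day.
With stress factor 1.1: 3268.3653 × 1.1 = 3595.2019 kcal/day.
Carbohydrate energy = 50% × 3595.2019 = 1797.6009 kcal.
Carbohydrate = 1797.6009 ÷ 4 kcal/g = 449.4002 g.

449 g/day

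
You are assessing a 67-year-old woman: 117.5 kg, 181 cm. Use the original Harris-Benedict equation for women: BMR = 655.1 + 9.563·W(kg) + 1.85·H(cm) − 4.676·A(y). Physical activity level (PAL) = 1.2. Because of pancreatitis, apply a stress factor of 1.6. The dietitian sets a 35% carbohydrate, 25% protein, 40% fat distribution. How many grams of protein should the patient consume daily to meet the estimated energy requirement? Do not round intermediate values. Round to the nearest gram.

216 g/day

Harris-Benedict: BMR = 655.1 + 9.563(117.5) + 1.85(181) − 4.676(67) = 1800.3105 kcal/day.
TEE = 1800.3105 × 1.2 = 2160.3726 kcal/day.
With stress factor 1.6: 2160.3726 × 1.6 = 3456.5962 kcal/day.
Protein energy = 25% × 3456.5962 = 864.149 kcal.
Protein = 864.149 ÷ 4 kcal/g = 216.0373 g.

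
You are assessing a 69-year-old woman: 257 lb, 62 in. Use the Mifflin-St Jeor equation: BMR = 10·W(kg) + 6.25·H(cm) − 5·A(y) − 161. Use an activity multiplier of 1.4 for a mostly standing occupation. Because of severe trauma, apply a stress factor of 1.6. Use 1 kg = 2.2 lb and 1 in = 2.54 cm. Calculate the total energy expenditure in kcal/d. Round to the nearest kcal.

3688 kcal/d

Convert to metric: weight = 257 ÷ 2.2 = 116.8182 kg; height = 62 × 2.54 = 157.48 cm.
Mifflin-St Jeor (female): BMR = 10(116.8182) + 6.25(157.48) − 5(69) − 161 = 1168.1818 + 984.25 − 345 − 161 = 1646.4318 kcal/day.
TEE = BMR × activity factor = 1646.4318 × 1.4 = 2305.0045 kcal/day.
Apply stress factor: 2305.0045 × 1.6 = 3688.0073 kcal/day.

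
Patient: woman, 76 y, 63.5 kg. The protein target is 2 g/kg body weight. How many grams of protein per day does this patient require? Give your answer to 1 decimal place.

Protein = 2 g/kg × 63.5 kg = 127 g/day.

127.0 g/day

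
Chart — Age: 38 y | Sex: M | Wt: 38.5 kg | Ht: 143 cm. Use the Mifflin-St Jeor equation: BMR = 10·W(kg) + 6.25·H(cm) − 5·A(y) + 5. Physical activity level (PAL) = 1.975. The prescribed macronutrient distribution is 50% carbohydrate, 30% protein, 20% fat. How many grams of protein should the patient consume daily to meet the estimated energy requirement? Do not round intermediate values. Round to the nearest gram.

Mifflin-St Jeor (male): BMR = 10(38.5) + 6.25(143) − 5(38) + 5 = 385 + 893.75 − 190 + 5 = 1093.75 kcal/day.
TEE = 1093.75 × 1.975 = 2160.1563 kcal/day.
Protein energy = 30% × 2160.1563 = 648.0469 kcal.
Protein = 648.0469 ÷ 4 kcal/g = 162.0117 g.

162 g/day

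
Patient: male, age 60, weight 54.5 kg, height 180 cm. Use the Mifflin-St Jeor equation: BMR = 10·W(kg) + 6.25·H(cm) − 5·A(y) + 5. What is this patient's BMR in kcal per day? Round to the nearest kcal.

Mifflin-St Jeor (male): BMR = 10(54.5) + 6.25(180) − 5(60) + 5 = 545 + 1125 − 300 + 5 = 1375 kcal/day.

1375 kcal per day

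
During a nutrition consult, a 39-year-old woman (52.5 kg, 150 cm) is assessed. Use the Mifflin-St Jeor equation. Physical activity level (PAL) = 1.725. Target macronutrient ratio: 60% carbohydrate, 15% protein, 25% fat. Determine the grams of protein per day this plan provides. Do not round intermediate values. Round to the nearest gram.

72 g/day

Mifflin-St Jeor (female): BMR = 10(52.5) + 6.25(150) − 5(39) − 161 = 525 + 937.5 − 195 − 161 = 1106.5 kcal/day.
TEE = 1106.5 × 1.725 = 1908.7125 kcal/day.
Protein energy = 15% × 1908.7125 = 286.3069 kcal.
Protein = 286.3069 ÷ 4 kcal/g = 71.5767 g.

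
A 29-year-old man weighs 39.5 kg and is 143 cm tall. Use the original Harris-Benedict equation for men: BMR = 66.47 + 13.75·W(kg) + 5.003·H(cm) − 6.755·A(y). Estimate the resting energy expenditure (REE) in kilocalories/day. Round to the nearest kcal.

Harris-Benedict: BMR = 66.47 + 13.75(39.5) + 5.003(143) − 6.755(29) = 1129.129 kcal/day.

1129 kilocalories/day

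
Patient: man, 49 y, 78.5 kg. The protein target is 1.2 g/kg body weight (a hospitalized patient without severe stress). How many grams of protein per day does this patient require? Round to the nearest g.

94 g/day

Protein = 1.2 g/kg × 78.5 kg = 94.2 g/day.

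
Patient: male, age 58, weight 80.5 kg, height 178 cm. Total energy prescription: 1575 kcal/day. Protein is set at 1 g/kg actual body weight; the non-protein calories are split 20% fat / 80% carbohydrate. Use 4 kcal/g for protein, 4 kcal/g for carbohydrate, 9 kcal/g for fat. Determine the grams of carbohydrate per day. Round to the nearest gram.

251 g/day

Protein = 1 × 80.5 = 80.5 g → 80.5 × 4 = 322 kcal.
Non-protein calories = 1575 − 322 = 1253 kcal.
Fat: 20% × 1253 = 250.6 kcal; carbohydrate: 1002.4 kcal.
Carbohydrate: 1002.4 kcal ÷ 4 kcal/g = 250.6 g.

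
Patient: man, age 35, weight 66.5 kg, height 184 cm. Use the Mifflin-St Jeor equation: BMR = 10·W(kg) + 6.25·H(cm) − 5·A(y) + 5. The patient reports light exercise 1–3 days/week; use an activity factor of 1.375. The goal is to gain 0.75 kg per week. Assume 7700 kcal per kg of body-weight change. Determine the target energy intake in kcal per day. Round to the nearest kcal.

3087 kcal per day

Mifflin-St Jeor (male): BMR = 10(66.5) + 6.25(184) − 5(35) + 5 = 665 + 1150 − 175 + 5 = 1645 kcal/day.
TEE = 1645 × 1.375 = 2261.875 kcal/day.
Required daily surplus = 0.75 × 7700 ÷ 7 = 825 kcal/day.
Target intake = 2261.875 + 825 = 3086.875 kcal/day.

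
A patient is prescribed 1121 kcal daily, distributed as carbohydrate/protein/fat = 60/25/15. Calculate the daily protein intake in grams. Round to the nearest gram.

Protein energy = 25% × 1121 = 280.25 kcal.
At 4 kcal/g: 280.25 ÷ 4 = 70.0625 g.

70 g/day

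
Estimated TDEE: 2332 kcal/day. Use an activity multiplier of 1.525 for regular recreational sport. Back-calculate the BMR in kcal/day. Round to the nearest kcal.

BMR = TEE ÷ activity factor = 2332 ÷ 1.525 = 1529.1803 kcal/day.

1529 kcal/day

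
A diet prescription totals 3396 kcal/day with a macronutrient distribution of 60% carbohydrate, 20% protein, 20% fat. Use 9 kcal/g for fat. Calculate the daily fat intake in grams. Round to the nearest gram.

Fat energy = 20% × 3396 = 679.2 kcal.
At 9 kcal/g: 679.2 ÷ 9 = 75.4667 g.

75 g/day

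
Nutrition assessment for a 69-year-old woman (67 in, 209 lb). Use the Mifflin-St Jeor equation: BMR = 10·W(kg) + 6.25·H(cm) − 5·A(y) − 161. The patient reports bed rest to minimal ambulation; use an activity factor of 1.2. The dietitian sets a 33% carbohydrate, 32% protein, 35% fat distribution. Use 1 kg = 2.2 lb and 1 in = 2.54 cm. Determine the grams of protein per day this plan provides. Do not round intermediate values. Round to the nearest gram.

Convert to metric: weight = 209 ÷ 2.2 = 95 kg; height = 67 × 2.54 = 170.18 cm.
Mifflin-St Jeor (female): BMR = 10(95) + 6.25(170.18) − 5(69) − 161 = 950 + 1063.625 − 345 − 161 = 1507.625 kcal/day.
TEE = 1507.625 × 1.2 = 1809.15 kcal/day.
Protein energy = 32% × 1809.15 = 578.928 kcal.
Protein = 578.928 ÷ 4 kcal/g = 144.732 g.

145 g/day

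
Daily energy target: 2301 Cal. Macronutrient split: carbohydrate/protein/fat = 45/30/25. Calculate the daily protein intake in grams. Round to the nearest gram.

Protein energy = 30% × 2301 = 690.3 kcal.
At 4 kcal/g: 690.3 ÷ 4 = 172.575 g.

173 g/day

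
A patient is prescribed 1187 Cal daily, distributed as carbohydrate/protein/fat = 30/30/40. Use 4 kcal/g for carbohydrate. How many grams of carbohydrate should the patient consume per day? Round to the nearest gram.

Carbohydrate energy = 30% × 1187 = 356.1 kcal.
At 4 kcal/g: 356.1 ÷ 4 = 89.025 g.

89 g/day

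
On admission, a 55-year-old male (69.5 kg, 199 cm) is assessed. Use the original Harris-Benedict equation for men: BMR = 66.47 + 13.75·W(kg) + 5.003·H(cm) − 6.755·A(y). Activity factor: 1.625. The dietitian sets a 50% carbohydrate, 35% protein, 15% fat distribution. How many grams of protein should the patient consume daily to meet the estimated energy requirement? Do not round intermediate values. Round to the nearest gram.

Harris-Benedict: BMR = 66.47 + 13.75(69.5) + 5.003(199) − 6.755(55) = 1646.167 kcal/day.
TEE = 1646.167 × 1.625 = 2675.0214 kcal/day.
Protein energy = 35% × 2675.0214 = 936.2575 kcal.
Protein = 936.2575 ÷ 4 kcal/g = 234.0644 g.

234 g/day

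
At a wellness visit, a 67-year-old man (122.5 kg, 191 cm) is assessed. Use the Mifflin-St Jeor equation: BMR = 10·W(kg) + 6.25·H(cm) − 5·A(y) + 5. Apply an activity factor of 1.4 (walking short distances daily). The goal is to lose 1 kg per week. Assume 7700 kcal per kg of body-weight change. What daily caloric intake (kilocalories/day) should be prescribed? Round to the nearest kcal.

1824 kilocalories/day

Mifflin-St Jeor (male): BMR = 10(122.5) + 6.25(191) − 5(67) + 5 = 1225 + 1193.75 − 335 + 5 = 2088.75 kcal/day.
TEE = 2088.75 × 1.4 = 2924.25 kcal/day.
Required daily deficit = 1 × 7700 ÷ 7 = 1100 kcal/day.
Target intake = 2924.25 − 1100 = 1824.25 kcal/day.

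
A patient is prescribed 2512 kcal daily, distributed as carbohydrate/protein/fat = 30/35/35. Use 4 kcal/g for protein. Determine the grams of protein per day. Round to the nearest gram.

220 g/day

Protein energy = 35% × 2512 = 879.2 kcal.
At 4 kcal/g: 879.2 ÷ 4 = 219.8 g.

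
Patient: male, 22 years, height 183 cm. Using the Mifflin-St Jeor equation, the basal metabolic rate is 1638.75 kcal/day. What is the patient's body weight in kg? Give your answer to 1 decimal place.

60.0 kg

1638.75 = 10·W + 6.25(183) − 5(22) + 5
10·W = 1638.75 − 1038.75 = 600, so W = 60 kg.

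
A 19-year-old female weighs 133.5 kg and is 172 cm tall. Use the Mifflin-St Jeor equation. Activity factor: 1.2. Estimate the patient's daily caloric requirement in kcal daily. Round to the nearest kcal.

2585 kcal daily

Mifflin-St Jeor (female): BMR = 10(133.5) + 6.25(172) − 5(19) − 161 = 1335 + 1075 − 95 − 161 = 2154 kcal/day.
TEE = BMR × activity factor = 2154 × 1.2 = 2584.8 kcal/day.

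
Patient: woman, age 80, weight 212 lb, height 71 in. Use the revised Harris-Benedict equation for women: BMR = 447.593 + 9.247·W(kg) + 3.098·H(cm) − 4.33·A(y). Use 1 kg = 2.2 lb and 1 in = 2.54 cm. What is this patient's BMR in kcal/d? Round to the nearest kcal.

Convert to metric: weight = 212 ÷ 2.2 = 96.3636 kg; height = 71 × 2.54 = 180.34 cm.
Harris-Benedict: BMR = 447.593 + 9.247(96.3636) + 3.098(180.34) − 4.33(80) = 1550.9609 kcal/day.

1551 kcal/d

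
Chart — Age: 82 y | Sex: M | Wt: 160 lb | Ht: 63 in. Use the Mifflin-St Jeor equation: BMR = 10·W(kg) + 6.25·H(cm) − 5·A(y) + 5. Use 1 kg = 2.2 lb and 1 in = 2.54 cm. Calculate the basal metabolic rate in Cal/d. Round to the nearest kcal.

1322 Cal/d

Convert to metric: weight = 160 ÷ 2.2 = 72.7273 kg; height = 63 × 2.54 = 160.02 cm.
Mifflin-St Jeor (male): BMR = 10(72.7273) + 6.25(160.02) − 5(82) + 5 = 727.2727 + 1000.125 − 410 + 5 = 1322.3977 kcal/day.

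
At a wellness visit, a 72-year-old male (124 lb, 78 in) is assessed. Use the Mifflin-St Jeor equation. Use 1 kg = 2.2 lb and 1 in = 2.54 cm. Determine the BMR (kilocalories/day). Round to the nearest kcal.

1447 kilocalories/day

Convert to metric: weight = 124 ÷ 2.2 = 56.3636 kg; height = 78 × 2.54 = 198.12 cm.
Mifflin-St Jeor (male): BMR = 10(56.3636) + 6.25(198.12) − 5(72) + 5 = 563.6364 + 1238.25 − 360 + 5 = 1446.8864 kcal/day.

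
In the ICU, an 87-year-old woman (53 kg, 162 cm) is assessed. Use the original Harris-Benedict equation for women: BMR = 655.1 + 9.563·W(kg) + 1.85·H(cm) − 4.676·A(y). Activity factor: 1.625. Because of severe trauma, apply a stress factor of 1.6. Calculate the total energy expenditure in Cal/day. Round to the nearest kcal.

Harris-Benedict: BMR = 655.1 + 9.563(53) + 1.85(162) − 4.676(87) = 1054.827 kcal/day.
TEE = BMR × activity factor = 1054.827 × 1.625 = 1714.0939 kcal/day.
Apply stress factor: 1714.0939 × 1.6 = 2742.5502 kcal/day.

2743 Cal/day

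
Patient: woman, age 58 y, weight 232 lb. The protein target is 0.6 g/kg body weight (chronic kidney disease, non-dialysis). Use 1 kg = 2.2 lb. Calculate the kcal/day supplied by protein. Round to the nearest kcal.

253 kcal/day

Weight in kg = 232 ÷ 2.2 = 105.4545 kg.
Protein = 0.6 g/kg × 105.4545 kg = 63.2727 g/day.
Protein energy = 63.2727 g × 4 kcal/g = 253.0909 kcal/day.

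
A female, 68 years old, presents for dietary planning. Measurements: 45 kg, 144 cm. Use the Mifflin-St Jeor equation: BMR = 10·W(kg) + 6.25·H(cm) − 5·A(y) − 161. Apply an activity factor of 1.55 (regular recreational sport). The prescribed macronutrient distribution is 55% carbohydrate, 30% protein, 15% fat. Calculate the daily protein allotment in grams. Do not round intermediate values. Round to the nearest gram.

Mifflin-St Jeor (female): BMR = 10(45) + 6.25(144) − 5(68) − 161 = 450 + 900 − 340 − 161 = 849 kcal/day.
TEE = 849 × 1.55 = 1315.95 kcal/day.
Protein energy = 30% × 1315.95 = 394.785 kcal.
Protein = 394.785 ÷ 4 kcal/g = 98.6963 g.

99 g/day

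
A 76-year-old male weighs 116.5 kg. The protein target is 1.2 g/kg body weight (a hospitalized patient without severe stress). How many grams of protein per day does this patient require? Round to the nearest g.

140 g/day

Protein = 1.2 g/kg × 116.5 kg = 139.8 g/day.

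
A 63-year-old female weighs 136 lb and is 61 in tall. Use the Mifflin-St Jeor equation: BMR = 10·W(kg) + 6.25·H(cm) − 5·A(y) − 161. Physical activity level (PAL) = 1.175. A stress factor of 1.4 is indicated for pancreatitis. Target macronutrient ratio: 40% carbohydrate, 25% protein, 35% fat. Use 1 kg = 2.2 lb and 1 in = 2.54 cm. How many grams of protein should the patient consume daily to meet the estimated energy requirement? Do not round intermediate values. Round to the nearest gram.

Convert to metric: weight = 136 ÷ 2.2 = 61.8182 kg; height = 61 × 2.54 = 154.94 cm.
Mifflin-St Jeor (female): BMR = 10(61.8182) + 6.25(154.94) − 5(63) − 161 = 618.1818 + 968.375 − 315 − 161 = 1110.5568 kcal/day.
TEE = 1110.5568 × 1.175 = 1304.9043 kcal/day.
With stress factor 1.4: 1304.9043 × 1.4 = 1826.866 kcal/day.
Protein energy = 25% × 1826.866 = 456.7165 kcal.
Protein = 456.7165 ÷ 4 kcal/g = 114.1791 g.

114 g/day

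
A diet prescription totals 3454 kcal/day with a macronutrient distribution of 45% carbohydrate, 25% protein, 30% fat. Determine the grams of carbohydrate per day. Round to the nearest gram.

Carbohydrate energy = 45% × 3454 = 1554.3 kcal.
At 4 kcal/g: 1554.3 ÷ 4 = 388.575 g.

389 g/day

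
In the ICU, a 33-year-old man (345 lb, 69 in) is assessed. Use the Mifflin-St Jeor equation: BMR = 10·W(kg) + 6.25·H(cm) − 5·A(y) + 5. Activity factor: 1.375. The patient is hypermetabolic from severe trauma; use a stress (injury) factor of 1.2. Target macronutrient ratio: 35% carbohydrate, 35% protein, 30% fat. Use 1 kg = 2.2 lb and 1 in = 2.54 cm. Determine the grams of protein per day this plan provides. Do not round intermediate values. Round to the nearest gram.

361 g/day

Convert to metric: weight = 345 ÷ 2.2 = 156.8182 kg; height = 69 × 2.54 = 175.26 cm.
Mifflin-St Jeor (male): BMR = 10(156.8182) + 6.25(175.26) − 5(33) + 5 = 1568.1818 + 1095.375 − 165 + 5 = 2503.5568 kcal/day.
TEE = 2503.5568 × 1.375 = 3442.3906 kcal/day.
With stress factor 1.2: 3442.3906 × 1.2 = 4130.8688 kcal/day.
Protein energy = 35% × 4130.8688 = 1445.8041 kcal.
Protein = 1445.8041 ÷ 4 kcal/g = 361.451 g.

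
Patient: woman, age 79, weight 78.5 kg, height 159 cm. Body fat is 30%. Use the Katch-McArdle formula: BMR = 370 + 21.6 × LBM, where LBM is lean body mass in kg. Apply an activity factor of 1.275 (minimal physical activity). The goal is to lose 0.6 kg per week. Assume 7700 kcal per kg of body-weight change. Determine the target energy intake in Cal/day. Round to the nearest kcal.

LBM = 78.5 × (1 − 0.3) = 54.95 kg. Katch-McArdle: BMR = 370 + 21.6 × 54.95 = 1556.92 kcal/day.
TEE = 1556.92 × 1.275 = 1985.073 kcal/day.
Required daily deficit = 0.6 × 7700 ÷ 7 = 660 kcal/day.
Target intake = 1985.073 − 660 = 1325.073 kcal/day.

1325 Cal/day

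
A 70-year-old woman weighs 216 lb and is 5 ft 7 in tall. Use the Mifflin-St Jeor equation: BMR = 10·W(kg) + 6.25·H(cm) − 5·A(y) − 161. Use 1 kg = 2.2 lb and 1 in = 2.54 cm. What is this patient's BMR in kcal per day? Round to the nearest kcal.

1534 kcal per day

Convert to metric: weight = 216 ÷ 2.2 = 98.1818 kg; height = (5×12 + 7) × 2.54 = 67 × 2.54 = 170.18 cm.
Mifflin-St Jeor (female): BMR = 10(98.1818) + 6.25(170.18) − 5(70) − 161 = 981.8182 + 1063.625 − 350 − 161 = 1534.4432 kcal/day.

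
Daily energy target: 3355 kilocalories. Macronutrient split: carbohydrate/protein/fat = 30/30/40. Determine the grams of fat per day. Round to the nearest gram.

Fat energy = 40% × 3355 = 1342 kcal.
At 9 kcal/g: 1342 ÷ 9 = 149.1111 g.

149 g/day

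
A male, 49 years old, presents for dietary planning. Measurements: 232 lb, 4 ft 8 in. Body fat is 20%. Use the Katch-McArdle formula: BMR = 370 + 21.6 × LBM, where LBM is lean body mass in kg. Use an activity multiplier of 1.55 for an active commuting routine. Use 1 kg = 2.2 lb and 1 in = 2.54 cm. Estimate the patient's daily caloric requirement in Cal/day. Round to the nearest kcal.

Convert to metric: weight = 232 ÷ 2.2 = 105.4545 kg; height = (4×12 + 8) × 2.54 = 56 × 2.54 = 142.24 cm.
LBM = 105.4545 × (1 − 0.2) = 84.3636 kg. Katch-McArdle: BMR = 370 + 21.6 × 84.3636 = 2192.2545 kcal/day.
TEE = BMR × activity factor = 2192.2545 × 1.55 = 3397.9945 kcal/day.

3398 Cal/day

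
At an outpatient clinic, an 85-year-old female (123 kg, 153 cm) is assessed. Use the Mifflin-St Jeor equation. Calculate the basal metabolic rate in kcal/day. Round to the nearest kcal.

1600 kcal/day

Mifflin-St Jeor (female): BMR = 10(123) + 6.25(153) − 5(85) − 161 = 1230 + 956.25 − 425 − 161 = 1600.25 kcal/day.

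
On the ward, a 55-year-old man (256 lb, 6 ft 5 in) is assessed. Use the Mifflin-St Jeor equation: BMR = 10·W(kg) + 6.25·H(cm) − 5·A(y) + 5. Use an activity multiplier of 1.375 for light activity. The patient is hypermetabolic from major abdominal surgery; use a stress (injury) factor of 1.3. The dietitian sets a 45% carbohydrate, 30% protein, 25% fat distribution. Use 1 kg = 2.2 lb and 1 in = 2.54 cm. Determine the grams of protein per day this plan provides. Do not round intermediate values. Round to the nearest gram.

Convert to metric: weight = 256 ÷ 2.2 = 116.3636 kg; height = (6×12 + 5) × 2.54 = 77 × 2.54 = 195.58 cm.
Mifflin-St Jeor (male): BMR = 10(116.3636) + 6.25(195.58) − 5(55) + 5 = 1163.6364 + 1222.375 − 275 + 5 = 2116.0114 kcal/day.
TEE = 2116.0114 × 1.375 = 2909.5156 kcal/day.
With stress factor 1.3: 2909.5156 × 1.3 = 3782.3703 kcal/day.
Protein energy = 30% × 3782.3703 = 1134.7111 kcal.
Protein = 1134.7111 ÷ 4 kcal/g = 283.6778 g.

284 g/day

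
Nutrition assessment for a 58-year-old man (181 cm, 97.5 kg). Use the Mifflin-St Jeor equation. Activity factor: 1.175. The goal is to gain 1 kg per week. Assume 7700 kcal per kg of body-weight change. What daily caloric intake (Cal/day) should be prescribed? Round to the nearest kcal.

3240 Cal/day

Mifflin-St Jeor (male): BMR = 10(97.5) + 6.25(181) − 5(58) + 5 = 975 + 1131.25 − 290 + 5 = 1821.25 kcal/day.
TEE = 1821.25 × 1.175 = 2139.9688 kcal/day.
Required daily surplus = 1 × 7700 ÷ 7 = 1100 kcal/day.
Target intake = 2139.9688 + 1100 = 3239.9688 kcal/day.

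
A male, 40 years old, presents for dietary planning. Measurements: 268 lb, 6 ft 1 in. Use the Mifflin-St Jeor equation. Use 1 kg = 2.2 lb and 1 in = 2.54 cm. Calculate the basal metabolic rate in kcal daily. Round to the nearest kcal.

Convert to metric: weight = 268 ÷ 2.2 = 121.8182 kg; height = (6×12 + 1) × 2.54 = 73 × 2.54 = 185.42 cm.
Mifflin-St Jeor (male): BMR = 10(121.8182) + 6.25(185.42) − 5(40) + 5 = 1218.1818 + 1158.875 − 200 + 5 = 2182.0568 kcal/day.

2182 kcal daily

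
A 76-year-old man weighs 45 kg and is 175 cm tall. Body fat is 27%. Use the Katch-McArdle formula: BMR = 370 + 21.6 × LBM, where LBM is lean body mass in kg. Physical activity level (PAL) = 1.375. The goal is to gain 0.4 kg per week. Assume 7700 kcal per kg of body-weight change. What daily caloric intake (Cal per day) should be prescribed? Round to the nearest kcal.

1924 Cal per day

LBM = 45 × (1 − 0.27) = 32.85 kg. Katch-McArdle: BMR = 370 + 21.6 × 32.85 = 1079.56 kcal/day.
TEE = 1079.56 × 1.375 = 1484.395 kcal/day.
Required daily surplus = 0.4 × 7700 ÷ 7 = 440 kcal/day.
Target intake = 1484.395 + 440 = 1924.395 kcal/day.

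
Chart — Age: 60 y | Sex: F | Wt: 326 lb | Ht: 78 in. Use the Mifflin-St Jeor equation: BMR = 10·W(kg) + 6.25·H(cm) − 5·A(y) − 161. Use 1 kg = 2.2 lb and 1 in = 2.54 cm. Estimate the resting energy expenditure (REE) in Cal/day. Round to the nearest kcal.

Convert to metric: weight = 326 ÷ 2.2 = 148.1818 kg; height = 78 × 2.54 = 198.12 cm.
Mifflin-St Jeor (female): BMR = 10(148.1818) + 6.25(198.12) − 5(60) − 161 = 1481.8182 + 1238.25 − 300 − 161 = 2259.0682 kcal/day.

2259 Cal/day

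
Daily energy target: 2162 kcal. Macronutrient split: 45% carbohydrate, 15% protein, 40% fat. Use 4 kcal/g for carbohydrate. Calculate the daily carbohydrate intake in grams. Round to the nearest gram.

Carbohydrate energy = 45% × 2162 = 972.9 kcal.
At 4 kcal/g: 972.9 ÷ 4 = 243.225 g.

243 g/day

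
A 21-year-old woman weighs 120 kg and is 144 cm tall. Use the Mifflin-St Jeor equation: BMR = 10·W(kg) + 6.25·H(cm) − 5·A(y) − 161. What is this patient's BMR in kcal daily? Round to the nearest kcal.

Mifflin-St Jeor (female): BMR = 10(120) + 6.25(144) − 5(21) − 161 = 1200 + 900 − 105 − 161 = 1834 kcal/day.

1834 kcal daily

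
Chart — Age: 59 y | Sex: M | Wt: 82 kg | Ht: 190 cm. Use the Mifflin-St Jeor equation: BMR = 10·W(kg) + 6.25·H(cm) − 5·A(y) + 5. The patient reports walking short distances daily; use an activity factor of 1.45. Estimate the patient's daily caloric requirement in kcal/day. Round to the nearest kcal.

Mifflin-St Jeor (male): BMR = 10(82) + 6.25(190) − 5(59) + 5 = 820 + 1187.5 − 295 + 5 = 1717.5 kcal/day.
TEE = BMR × activity factor = 1717.5 × 1.45 = 2490.375 kcal/day.

2490 kcal/day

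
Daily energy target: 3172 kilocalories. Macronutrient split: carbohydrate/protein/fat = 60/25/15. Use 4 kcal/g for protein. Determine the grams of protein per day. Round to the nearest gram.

Protein energy = 25% × 3172 = 793 kcal.
At 4 kcal/g: 793 ÷ 4 = 198.25 g.

198 g/day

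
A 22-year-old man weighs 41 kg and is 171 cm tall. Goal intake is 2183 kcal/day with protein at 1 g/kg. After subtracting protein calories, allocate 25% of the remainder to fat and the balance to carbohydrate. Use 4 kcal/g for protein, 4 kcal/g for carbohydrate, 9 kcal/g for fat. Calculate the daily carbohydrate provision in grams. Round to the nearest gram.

Protein = 1 × 41 = 41 g → 41 × 4 = 164 kcal.
Non-protein calories = 2183 − 164 = 2019 kcal.
Fat: 25% × 2019 = 504.75 kcal; carbohydrate: 1514.25 kcal.
Carbohydrate: 1514.25 kcal ÷ 4 kcal/g = 378.5625 g.

379 g/day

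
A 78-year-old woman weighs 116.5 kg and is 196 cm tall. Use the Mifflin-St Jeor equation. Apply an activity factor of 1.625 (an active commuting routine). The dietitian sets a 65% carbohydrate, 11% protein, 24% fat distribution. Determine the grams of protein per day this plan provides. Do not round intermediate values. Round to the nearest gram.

Mifflin-St Jeor (female): BMR = 10(116.5) + 6.25(196) − 5(78) − 161 = 1165 + 1225 − 390 − 161 = 1839 kcal/day.
TEE = 1839 × 1.625 = 2988.375 kcal/day.
Protein energy = 11% × 2988.375 = 328.7213 kcal.
Protein = 328.7213 ÷ 4 kcal/g = 82.1803 g.

82 g/day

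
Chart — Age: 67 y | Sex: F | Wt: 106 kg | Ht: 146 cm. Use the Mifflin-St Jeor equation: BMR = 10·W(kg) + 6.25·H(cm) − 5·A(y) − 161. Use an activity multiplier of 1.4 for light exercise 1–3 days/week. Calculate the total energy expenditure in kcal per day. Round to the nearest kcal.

2067 kcal per day

Mifflin-St Jeor (female): BMR = 10(106) + 6.25(146) − 5(67) − 161 = 1060 + 912.5 − 335 − 161 = 1476.5 kcal/day.
TEE = BMR × activity factor = 1476.5 × 1.4 = 2067.1 kcal/day.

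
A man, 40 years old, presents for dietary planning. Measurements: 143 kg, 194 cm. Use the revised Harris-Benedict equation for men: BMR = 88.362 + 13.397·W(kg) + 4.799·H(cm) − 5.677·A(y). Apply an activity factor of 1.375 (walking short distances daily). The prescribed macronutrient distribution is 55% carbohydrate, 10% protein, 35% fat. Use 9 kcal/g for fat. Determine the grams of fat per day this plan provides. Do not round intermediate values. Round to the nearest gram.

145 g/day

Harris-Benedict: BMR = 88.362 + 13.397(143) + 4.799(194) − 5.677(40) = 2708.059 kcal/day.
TEE = 2708.059 × 1.375 = 3723.5811 kcal/day.
Fat energy = 35% × 3723.5811 = 1303.2534 kcal.
Fat = 1303.2534 ÷ 9 kcal/g = 144.8059 g.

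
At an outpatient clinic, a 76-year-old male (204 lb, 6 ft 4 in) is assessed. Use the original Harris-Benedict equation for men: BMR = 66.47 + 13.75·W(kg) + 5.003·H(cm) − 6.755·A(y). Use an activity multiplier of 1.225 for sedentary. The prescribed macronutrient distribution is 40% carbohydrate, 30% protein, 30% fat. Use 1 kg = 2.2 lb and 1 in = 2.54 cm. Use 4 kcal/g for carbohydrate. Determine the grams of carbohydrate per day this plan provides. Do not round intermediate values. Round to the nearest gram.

220 g/day

Convert to metric: weight = 204 ÷ 2.2 = 92.7273 kg; height = (6×12 + 4) × 2.54 = 76 × 2.54 = 193.04 cm.
Harris-Benedict: BMR = 66.47 + 13.75(92.7273) + 5.003(193.04) − 6.755(76) = 1793.8691 kcal/day.
TEE = 1793.8691 × 1.225 = 2197.4897 kcal/day.
Carbohydrate energy = 40% × 2197.4897 = 878.9959 kcal.
Carbohydrate = 878.9959 ÷ 4 kcal/g = 219.749 g.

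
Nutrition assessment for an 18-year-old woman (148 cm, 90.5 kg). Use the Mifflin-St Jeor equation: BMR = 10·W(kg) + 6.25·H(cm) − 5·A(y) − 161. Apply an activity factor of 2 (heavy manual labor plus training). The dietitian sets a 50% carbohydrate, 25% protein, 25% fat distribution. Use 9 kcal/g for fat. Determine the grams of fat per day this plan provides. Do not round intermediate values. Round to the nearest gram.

88 g/day

Mifflin-St Jeor (female): BMR = 10(90.5) + 6.25(148) − 5(18) − 161 = 905 + 925 − 90 − 161 = 1579 kcal/day.
TEE = 1579 × 2 = 3158 kcal/day.
Fat energy = 25% × 3158 = 789.5 kcal.
Fat = 789.5 ÷ 9 kcal/g = 87.7222 g.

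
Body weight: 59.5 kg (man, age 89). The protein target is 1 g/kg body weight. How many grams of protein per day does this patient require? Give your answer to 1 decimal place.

59.5 g/day

Protein = 1 g/kg × 59.5 kg = 59.5 g/day.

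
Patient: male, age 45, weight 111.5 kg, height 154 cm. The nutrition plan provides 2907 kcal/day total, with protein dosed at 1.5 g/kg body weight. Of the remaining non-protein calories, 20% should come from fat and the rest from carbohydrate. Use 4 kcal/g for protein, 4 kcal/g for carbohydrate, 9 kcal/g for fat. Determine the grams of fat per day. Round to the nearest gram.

Protein = 1.5 × 111.5 = 167.25 g → 167.25 × 4 = 669 kcal.
Non-protein calories = 2907 − 669 = 2238 kcal.
Fat: 20% × 2238 = 447.6 kcal; carbohydrate: 1790.4 kcal.
Fat: 447.6 kcal ÷ 9 kcal/g = 49.7333 g.

50 g/day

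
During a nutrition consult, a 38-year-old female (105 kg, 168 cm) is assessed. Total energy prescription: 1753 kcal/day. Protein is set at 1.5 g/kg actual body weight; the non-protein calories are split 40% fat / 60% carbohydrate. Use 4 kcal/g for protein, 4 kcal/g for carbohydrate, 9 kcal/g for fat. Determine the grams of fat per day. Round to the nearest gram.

50 g/day

Protein = 1.5 × 105 = 157.5 g → 157.5 × 4 = 630 kcal.
Non-protein calories = 1753 − 630 = 1123 kcal.
Fat: 40% × 1123 = 449.2 kcal; carbohydrate: 673.8 kcal.
Fat: 449.2 kcal ÷ 9 kcal/g = 49.9111 g.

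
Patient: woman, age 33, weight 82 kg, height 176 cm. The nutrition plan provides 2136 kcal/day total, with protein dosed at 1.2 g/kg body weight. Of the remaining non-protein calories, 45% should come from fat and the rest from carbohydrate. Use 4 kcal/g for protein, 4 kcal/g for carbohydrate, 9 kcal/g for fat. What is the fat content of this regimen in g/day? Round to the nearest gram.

87 g/day

Protein = 1.2 × 82 = 98.4 g → 98.4 × 4 = 393.6 kcal.
Non-protein calories = 2136 − 393.6 = 1742.4 kcal.
Fat: 45% × 1742.4 = 784.08 kcal; carbohydrate: 958.32 kcal.
Fat: 784.08 kcal ÷ 9 kcal/g = 87.12 g.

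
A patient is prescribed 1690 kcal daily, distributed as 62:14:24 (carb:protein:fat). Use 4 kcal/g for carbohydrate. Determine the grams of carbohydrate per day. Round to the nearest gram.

262 g/day

Carbohydrate energy = 62% × 1690 = 1047.8 kcal.
At 4 kcal/g: 1047.8 ÷ 4 = 261.95 g.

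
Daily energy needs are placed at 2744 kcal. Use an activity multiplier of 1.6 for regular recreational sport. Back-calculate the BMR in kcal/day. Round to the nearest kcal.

BMR = TEE ÷ activity factor = 2744 ÷ 1.6 = 1715 kcal/day.

1715 kcal/day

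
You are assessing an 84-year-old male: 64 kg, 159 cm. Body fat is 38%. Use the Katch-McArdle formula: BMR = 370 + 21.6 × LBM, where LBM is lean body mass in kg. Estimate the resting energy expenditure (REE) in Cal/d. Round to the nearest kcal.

LBM = 64 × (1 − 0.38) = 39.68 kg. Katch-McArdle: BMR = 370 + 21.6 × 39.68 = 1227.088 kcal/day.

1227 Cal/d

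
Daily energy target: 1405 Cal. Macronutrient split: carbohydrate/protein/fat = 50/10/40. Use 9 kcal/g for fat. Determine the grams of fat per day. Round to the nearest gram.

62 g/day

Fat energy = 40% × 1405 = 562 kcal.
At 9 kcal/g: 562 ÷ 9 = 62.4444 g.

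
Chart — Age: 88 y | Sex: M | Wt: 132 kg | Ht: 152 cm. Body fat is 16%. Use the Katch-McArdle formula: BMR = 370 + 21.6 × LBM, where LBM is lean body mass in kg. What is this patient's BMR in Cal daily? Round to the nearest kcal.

LBM = 132 × (1 − 0.16) = 110.88 kg. Katch-McArdle: BMR = 370 + 21.6 × 110.88 = 2765.008 kcal/day.

2765 Cal daily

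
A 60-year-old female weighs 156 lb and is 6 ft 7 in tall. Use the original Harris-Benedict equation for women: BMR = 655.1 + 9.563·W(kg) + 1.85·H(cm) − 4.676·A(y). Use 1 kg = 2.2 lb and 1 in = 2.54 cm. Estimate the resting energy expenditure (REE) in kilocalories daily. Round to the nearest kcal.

1424 kilocalories daily

Convert to metric: weight = 156 ÷ 2.2 = 70.9091 kg; height = (6×12 + 7) × 2.54 = 79 × 2.54 = 200.66 cm.
Harris-Benedict: BMR = 655.1 + 9.563(70.9091) + 1.85(200.66) − 4.676(60) = 1423.8646 kcal/day.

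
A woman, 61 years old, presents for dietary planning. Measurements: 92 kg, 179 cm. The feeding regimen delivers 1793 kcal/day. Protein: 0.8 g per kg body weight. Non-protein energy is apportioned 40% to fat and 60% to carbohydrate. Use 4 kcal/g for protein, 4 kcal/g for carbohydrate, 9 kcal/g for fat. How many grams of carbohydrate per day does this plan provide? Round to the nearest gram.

Protein = 0.8 × 92 = 73.6 g → 73.6 × 4 = 294.4 kcal.
Non-protein calories = 1793 − 294.4 = 1498.6 kcal.
Fat: 40% × 1498.6 = 599.44 kcal; carbohydrate: 899.16 kcal.
Carbohydrate: 899.16 kcal ÷ 4 kcal/g = 224.79 g.

225 g/day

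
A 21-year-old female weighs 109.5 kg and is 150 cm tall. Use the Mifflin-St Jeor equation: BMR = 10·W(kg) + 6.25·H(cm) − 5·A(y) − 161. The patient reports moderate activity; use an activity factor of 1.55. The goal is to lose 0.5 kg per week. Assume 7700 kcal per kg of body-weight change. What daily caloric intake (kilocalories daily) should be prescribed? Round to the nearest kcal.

Mifflin-St Jeor (female): BMR = 10(109.5) + 6.25(150) − 5(21) − 161 = 1095 + 937.5 − 105 − 161 = 1766.5 kcal/day.
TEE = 1766.5 × 1.55 = 2738.075 kcal/day.
Required daily deficit = 0.5 × 7700 ÷ 7 = 550 kcal/day.
Target intake = 2738.075 − 550 = 2188.075 kcal/day.

2188 kilocalories daily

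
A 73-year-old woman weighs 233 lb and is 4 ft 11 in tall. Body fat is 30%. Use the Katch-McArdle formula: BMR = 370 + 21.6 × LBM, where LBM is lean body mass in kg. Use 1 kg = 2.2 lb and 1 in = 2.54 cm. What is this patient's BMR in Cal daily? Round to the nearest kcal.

Convert to metric: weight = 233 ÷ 2.2 = 105.9091 kg; height = (4×12 + 11) × 2.54 = 59 × 2.54 = 149.86 cm.
LBM = 105.9091 × (1 − 0.3) = 74.1364 kg. Katch-McArdle: BMR = 370 + 21.6 × 74.1364 = 1971.3455 kcal/day.

1971 Cal daily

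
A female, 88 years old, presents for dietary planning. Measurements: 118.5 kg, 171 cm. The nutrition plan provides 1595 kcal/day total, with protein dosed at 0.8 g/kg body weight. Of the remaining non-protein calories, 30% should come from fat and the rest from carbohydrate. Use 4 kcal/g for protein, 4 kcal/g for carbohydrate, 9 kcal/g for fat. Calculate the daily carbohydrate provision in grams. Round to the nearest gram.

Protein = 0.8 × 118.5 = 94.8 g → 94.8 × 4 = 379.2 kcal.
Non-protein calories = 1595 − 379.2 = 1215.8 kcal.
Fat: 30% × 1215.8 = 364.74 kcal; carbohydrate: 851.06 kcal.
Carbohydrate: 851.06 kcal ÷ 4 kcal/g = 212.765 g.

213 g/day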